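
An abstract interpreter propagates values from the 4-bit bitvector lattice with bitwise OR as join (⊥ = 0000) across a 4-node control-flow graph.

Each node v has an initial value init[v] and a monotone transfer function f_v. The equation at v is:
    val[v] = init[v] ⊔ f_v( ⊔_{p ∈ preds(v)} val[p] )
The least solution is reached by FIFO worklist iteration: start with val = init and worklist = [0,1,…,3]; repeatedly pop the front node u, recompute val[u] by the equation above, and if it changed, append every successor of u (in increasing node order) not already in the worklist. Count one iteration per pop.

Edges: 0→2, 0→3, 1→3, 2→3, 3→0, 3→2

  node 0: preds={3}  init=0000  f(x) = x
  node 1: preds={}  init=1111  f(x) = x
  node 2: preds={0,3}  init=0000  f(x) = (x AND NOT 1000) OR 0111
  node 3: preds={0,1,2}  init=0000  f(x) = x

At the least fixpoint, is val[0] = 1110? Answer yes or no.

no

Iteration log — 7 steps:
  step 1. node 0  ⊔preds=0000  new=0000  stable
  step 2. node 1  ⊔preds=0000  new=1111  stable
  step 3. node 2  ⊔preds=0000  new=0111  old=0000  +wl: 
  step 4. node 3  ⊔preds=1111  new=1111  old=0000  +wl: 0,2
  step 5. node 0  ⊔preds=1111  new=1111  old=0000  +wl: 3
  step 6. node 2  ⊔preds=1111  new=0111  stable
  step 7. node 3  ⊔preds=1111  new=1111  stable

Least fixpoint reached:
  node 0: 1111
  node 1: 1111
  node 2: 0111
  node 3: 1111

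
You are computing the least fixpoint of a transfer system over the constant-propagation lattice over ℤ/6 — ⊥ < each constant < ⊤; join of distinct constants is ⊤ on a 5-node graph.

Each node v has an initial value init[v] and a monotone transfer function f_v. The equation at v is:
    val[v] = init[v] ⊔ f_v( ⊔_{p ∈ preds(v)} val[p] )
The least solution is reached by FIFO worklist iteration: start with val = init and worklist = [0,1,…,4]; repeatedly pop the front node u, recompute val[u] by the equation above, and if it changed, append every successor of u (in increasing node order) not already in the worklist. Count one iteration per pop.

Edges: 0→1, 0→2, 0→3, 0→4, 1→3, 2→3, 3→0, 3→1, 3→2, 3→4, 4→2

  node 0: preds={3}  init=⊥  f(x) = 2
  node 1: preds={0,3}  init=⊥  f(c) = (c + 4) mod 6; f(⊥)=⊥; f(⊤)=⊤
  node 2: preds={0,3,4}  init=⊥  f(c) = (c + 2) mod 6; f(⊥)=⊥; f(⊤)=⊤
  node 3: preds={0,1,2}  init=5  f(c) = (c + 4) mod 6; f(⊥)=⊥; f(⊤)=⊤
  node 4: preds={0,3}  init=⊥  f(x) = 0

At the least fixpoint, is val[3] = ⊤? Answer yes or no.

Worklist (8 pops):
  #1 pop 0: in=5 → 2 (was ⊥); enqueue []
  #2 pop 1: in=⊤ → ⊤ (was ⊥); enqueue []
  #3 pop 2: in=⊤ → ⊤ (was ⊥); enqueue []
  #4 pop 3: in=⊤ → ⊤ (was 5); enqueue [0,1,2]
  #5 pop 4: in=⊤ → 0 (was ⊥); enqueue []
  #6 pop 0: in=⊤ → 2 (no change)
  #7 pop 1: in=⊤ → ⊤ (no change)
  #8 pop 2: in=⊤ → ⊤ (no change)

Fixpoint:
  val[0] = 2
  val[1] = ⊤
  val[2] = ⊤
  val[3] = ⊤
  val[4] = 0

yes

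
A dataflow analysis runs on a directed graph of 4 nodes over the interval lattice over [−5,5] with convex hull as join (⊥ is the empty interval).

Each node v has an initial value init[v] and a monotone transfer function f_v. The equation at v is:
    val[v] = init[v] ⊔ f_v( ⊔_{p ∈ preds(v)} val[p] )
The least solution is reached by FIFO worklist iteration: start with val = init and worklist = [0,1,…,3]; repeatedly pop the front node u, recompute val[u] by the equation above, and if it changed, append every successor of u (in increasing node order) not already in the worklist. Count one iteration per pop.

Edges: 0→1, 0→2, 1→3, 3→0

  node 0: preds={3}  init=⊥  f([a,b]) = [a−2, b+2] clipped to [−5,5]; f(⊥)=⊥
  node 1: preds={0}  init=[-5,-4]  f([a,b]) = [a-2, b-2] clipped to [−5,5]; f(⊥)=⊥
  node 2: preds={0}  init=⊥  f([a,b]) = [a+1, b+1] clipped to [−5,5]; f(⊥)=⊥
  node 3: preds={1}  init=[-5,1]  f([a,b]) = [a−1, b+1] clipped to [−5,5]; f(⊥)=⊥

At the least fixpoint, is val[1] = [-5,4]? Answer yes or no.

no

Worklist (13 pops):
  #1 pop 0: in=[-5,1] → [-5,3] (was ⊥); enqueue []
  #2 pop 1: in=[-5,3] → [-5,1] (was [-5,-4]); enqueue []
  #3 pop 2: in=[-5,3] → [-4,4] (was ⊥); enqueue []
  #4 pop 3: in=[-5,1] → [-5,2] (was [-5,1]); enqueue [0]
  #5 pop 0: in=[-5,2] → [-5,4] (was [-5,3]); enqueue [1,2]
  #6 pop 1: in=[-5,4] → [-5,2] (was [-5,1]); enqueue [3]
  #7 pop 2: in=[-5,4] → [-4,5] (was [-4,4]); enqueue []
  #8 pop 3: in=[-5,2] → [-5,3] (was [-5,2]); enqueue [0]
  #9 pop 0: in=[-5,3] → [-5,5] (was [-5,4]); enqueue [1,2]
  #10 pop 1: in=[-5,5] → [-5,3] (was [-5,2]); enqueue [3]
  #11 pop 2: in=[-5,5] → [-4,5] (no change)
  #12 pop 3: in=[-5,3] → [-5,4] (was [-5,3]); enqueue [0]
  #13 pop 0: in=[-5,4] → [-5,5] (no change)

Fixpoint:
  val[0] = [-5,5]
  val[1] = [-5,3]
  val[2] = [-4,5]
  val[3] = [-5,4]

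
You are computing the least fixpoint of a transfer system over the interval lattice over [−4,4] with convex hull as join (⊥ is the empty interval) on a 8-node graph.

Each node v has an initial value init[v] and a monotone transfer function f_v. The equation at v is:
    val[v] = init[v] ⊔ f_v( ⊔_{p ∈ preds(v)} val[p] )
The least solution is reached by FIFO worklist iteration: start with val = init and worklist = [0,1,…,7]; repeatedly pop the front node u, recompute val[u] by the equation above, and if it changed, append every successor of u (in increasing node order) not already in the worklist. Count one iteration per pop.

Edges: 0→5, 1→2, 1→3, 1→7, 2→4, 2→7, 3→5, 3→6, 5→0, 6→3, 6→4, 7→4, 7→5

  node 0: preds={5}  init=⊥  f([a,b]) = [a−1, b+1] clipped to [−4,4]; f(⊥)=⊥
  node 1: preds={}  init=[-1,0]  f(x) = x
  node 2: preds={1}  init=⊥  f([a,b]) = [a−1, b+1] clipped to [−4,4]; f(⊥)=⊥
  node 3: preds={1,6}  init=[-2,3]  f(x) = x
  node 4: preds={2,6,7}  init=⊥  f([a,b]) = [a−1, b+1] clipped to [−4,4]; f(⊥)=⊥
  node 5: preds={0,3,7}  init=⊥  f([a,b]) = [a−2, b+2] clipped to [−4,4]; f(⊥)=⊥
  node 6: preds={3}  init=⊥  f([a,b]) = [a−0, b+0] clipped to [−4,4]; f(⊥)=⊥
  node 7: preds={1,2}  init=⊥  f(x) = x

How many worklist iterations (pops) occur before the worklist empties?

Trace (12 dequeues):
  [1] u=0 | in ⊥ | out ⊥ | ==
  [2] u=1 | in ⊥ | out [-1,0] | ==
  [3] u=2 | in [-1,0] | out [-2,1] | prev ⊥ | push {}
  [4] u=3 | in [-1,0] | out [-2,3] | ==
  [5] u=4 | in [-2,1] | out [-3,2] | prev ⊥ | push {}
  [6] u=5 | in [-2,3] | out [-4,4] | prev ⊥ | push {0}
  [7] u=6 | in [-2,3] | out [-2,3] | prev ⊥ | push {3,4}
  [8] u=7 | in [-2,1] | out [-2,1] | prev ⊥ | push {5}
  [9] u=0 | in [-4,4] | out [-4,4] | prev ⊥ | push {}
  [10] u=3 | in [-2,3] | out [-2,3] | ==
  [11] u=4 | in [-2,3] | out [-3,4] | prev [-3,2] | push {}
  [12] u=5 | in [-4,4] | out [-4,4] | ==

Converged values:
  [0] [-4,4]
  [1] [-1,0]
  [2] [-2,1]
  [3] [-2,3]
  [4] [-3,4]
  [5] [-4,4]
  [6] [-2,3]
  [7] [-2,1]

12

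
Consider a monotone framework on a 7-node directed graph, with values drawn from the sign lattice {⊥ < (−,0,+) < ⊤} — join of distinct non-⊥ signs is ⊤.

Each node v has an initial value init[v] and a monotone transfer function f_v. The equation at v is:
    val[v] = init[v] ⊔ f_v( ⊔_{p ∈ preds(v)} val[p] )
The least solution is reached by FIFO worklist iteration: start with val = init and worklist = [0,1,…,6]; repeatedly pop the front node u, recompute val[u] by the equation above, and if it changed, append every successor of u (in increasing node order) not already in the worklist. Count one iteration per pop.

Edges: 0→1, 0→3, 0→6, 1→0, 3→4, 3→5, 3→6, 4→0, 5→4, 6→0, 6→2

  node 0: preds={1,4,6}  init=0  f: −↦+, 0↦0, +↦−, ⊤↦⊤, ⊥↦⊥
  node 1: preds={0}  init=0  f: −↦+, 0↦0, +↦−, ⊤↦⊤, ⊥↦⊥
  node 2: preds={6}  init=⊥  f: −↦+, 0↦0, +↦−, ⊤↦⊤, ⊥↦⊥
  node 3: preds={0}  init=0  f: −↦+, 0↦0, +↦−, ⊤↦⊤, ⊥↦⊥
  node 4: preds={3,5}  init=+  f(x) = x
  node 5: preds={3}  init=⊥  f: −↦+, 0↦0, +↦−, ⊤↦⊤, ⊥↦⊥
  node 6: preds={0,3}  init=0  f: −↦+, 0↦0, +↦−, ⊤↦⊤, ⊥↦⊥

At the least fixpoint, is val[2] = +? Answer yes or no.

Iteration log — 10 steps:
  step 1. node 0  ⊔preds=⊤  new=⊤  old=0  +wl: 
  step 2. node 1  ⊔preds=⊤  new=⊤  old=0  +wl: 0
  step 3. node 2  ⊔preds=0  new=0  old=⊥  +wl: 
  step 4. node 3  ⊔preds=⊤  new=⊤  old=0  +wl: 
  step 5. node 4  ⊔preds=⊤  new=⊤  old=+  +wl: 
  step 6. node 5  ⊔preds=⊤  new=⊤  old=⊥  +wl: 4
  step 7. node 6  ⊔preds=⊤  new=⊤  old=0  +wl: 2
  step 8. node 0  ⊔preds=⊤  new=⊤  stable
  step 9. node 4  ⊔preds=⊤  new=⊤  stable
  step 10. node 2  ⊔preds=⊤  new=⊤  old=0  +wl: 

Least fixpoint reached:
  node 0: ⊤
  node 1: ⊤
  node 2: ⊤
  node 3: ⊤
  node 4: ⊤
  node 5: ⊤
  node 6: ⊤

no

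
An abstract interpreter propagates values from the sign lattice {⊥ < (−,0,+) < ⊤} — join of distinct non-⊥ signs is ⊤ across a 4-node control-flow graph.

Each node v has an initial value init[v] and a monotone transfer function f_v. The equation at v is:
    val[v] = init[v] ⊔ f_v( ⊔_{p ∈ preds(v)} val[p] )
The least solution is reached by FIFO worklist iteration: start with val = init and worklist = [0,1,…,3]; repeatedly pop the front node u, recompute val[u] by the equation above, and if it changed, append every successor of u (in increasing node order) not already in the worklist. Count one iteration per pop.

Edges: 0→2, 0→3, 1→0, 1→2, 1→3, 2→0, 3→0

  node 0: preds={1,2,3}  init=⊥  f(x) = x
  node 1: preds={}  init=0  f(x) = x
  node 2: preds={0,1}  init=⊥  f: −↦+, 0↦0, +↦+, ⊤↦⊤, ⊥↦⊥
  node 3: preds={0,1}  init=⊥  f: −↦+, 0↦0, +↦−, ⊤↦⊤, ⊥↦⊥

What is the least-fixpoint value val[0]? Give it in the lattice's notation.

0

Iteration log — 5 steps:
  step 1. node 0  ⊔preds=0  new=0  old=⊥  +wl: 
  step 2. node 1  ⊔preds=⊥  new=0  stable
  step 3. node 2  ⊔preds=0  new=0  old=⊥  +wl: 0
  step 4. node 3  ⊔preds=0  new=0  old=⊥  +wl: 
  step 5. node 0  ⊔preds=0  new=0  stable

Least fixpoint reached:
  node 0: 0
  node 1: 0
  node 2: 0
  node 3: 0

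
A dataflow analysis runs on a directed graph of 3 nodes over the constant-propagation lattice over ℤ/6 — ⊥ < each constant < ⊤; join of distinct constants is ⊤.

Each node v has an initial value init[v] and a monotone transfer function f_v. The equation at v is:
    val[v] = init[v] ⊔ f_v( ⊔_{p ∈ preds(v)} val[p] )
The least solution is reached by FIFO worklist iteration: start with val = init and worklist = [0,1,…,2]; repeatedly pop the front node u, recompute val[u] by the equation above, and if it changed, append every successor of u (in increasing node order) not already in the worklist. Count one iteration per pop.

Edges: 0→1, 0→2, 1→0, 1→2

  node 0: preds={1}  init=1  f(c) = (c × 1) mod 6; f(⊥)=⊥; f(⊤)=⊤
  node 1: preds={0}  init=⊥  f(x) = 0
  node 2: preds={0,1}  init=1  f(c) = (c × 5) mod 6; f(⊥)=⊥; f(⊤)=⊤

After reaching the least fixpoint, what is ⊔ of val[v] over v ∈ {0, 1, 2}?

Iteration log — 6 steps:
  step 1. node 0  ⊔preds=⊥  new=1  stable
  step 2. node 1  ⊔preds=1  new=0  old=⊥  +wl: 0
  step 3. node 2  ⊔preds=⊤  new=⊤  old=1  +wl: 
  step 4. node 0  ⊔preds=0  new=⊤  old=1  +wl: 1,2
  step 5. node 1  ⊔preds=⊤  new=0  stable
  step 6. node 2  ⊔preds=⊤  new=⊤  stable

Least fixpoint reached:
  node 0: ⊤
  node 1: 0
  node 2: ⊤

⊤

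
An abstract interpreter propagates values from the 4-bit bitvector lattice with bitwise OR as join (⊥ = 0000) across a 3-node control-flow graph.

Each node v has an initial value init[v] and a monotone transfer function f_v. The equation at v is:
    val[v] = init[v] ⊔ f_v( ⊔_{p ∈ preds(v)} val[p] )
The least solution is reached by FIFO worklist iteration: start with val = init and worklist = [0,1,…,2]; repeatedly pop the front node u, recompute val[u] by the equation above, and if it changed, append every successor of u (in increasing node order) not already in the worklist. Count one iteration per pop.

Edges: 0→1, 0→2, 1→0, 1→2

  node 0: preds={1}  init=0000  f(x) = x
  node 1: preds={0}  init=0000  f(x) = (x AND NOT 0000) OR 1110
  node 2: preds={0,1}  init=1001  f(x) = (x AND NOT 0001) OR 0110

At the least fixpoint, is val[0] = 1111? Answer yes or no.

Iteration log — 6 steps:
  step 1. node 0  ⊔preds=0000  new=0000  stable
  step 2. node 1  ⊔preds=0000  new=1110  old=0000  +wl: 0
  step 3. node 2  ⊔preds=1110  new=1111  old=1001  +wl: 
  step 4. node 0  ⊔preds=1110  new=1110  old=0000  +wl: 1,2
  step 5. node 1  ⊔preds=1110  new=1110  stable
  step 6. node 2  ⊔preds=1110  new=1111  stable

Least fixpoint reached:
  node 0: 1110
  node 1: 1110
  node 2: 1111

no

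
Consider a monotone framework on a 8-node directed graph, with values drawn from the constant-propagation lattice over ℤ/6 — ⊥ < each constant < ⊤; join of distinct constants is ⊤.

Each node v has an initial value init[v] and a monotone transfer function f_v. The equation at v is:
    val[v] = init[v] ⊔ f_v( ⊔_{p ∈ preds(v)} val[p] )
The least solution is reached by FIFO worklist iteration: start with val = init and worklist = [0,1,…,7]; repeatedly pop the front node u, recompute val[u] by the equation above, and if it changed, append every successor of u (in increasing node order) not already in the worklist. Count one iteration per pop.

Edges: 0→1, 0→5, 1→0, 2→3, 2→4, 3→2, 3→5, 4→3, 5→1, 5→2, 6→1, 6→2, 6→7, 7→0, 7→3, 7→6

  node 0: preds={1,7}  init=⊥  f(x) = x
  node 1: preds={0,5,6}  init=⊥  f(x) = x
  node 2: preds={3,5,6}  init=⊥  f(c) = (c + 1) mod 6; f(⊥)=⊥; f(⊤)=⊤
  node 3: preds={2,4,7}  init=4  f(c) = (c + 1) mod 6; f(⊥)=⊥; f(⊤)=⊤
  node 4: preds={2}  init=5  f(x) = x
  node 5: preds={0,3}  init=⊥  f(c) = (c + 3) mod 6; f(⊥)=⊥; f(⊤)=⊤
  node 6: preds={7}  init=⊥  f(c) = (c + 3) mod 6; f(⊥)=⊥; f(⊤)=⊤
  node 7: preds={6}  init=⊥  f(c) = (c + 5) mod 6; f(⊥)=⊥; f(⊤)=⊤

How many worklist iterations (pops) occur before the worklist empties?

16

Trace (16 dequeues):
  [1] u=0 | in ⊥ | out ⊥ | ==
  [2] u=1 | in ⊥ | out ⊥ | ==
  [3] u=2 | in 4 | out 5 | prev ⊥ | push {}
  [4] u=3 | in 5 | out ⊤ | prev 4 | push {2}
  [5] u=4 | in 5 | out 5 | ==
  [6] u=5 | in ⊤ | out ⊤ | prev ⊥ | push {1}
  [7] u=6 | in ⊥ | out ⊥ | ==
  [8] u=7 | in ⊥ | out ⊥ | ==
  [9] u=2 | in ⊤ | out ⊤ | prev 5 | push {3,4}
  [10] u=1 | in ⊤ | out ⊤ | prev ⊥ | push {0}
  [11] u=3 | in ⊤ | out ⊤ | ==
  [12] u=4 | in ⊤ | out ⊤ | prev 5 | push {3}
  [13] u=0 | in ⊤ | out ⊤ | prev ⊥ | push {1,5}
  [14] u=3 | in ⊤ | out ⊤ | ==
  [15] u=1 | in ⊤ | out ⊤ | ==
  [16] u=5 | in ⊤ | out ⊤ | ==

Converged values:
  [0] ⊤
  [1] ⊤
  [2] ⊤
  [3] ⊤
  [4] ⊤
  [5] ⊤
  [6] ⊥
  [7] ⊥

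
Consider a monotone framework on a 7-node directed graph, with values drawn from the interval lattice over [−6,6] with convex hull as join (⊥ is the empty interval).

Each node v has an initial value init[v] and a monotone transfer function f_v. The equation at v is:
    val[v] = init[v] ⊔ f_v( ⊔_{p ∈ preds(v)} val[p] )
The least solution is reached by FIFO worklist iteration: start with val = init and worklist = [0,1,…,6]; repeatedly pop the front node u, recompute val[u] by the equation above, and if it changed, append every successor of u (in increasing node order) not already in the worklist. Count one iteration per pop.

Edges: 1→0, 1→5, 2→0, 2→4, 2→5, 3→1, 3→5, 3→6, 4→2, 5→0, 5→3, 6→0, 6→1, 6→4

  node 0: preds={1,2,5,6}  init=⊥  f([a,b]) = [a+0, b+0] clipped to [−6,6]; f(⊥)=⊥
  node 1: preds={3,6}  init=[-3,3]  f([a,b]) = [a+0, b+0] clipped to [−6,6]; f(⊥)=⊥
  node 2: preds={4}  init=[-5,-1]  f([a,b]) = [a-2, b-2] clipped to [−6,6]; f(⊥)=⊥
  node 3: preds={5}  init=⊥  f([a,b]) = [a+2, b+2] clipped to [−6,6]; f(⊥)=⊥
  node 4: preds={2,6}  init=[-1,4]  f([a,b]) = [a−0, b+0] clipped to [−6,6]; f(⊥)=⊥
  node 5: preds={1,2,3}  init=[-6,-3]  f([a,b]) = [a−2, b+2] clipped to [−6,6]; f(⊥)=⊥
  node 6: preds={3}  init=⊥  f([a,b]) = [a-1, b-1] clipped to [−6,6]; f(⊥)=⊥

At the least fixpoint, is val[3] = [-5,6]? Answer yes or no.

no

Trace (26 dequeues):
  [1] u=0 | in [-6,3] | out [-6,3] | prev ⊥ | push {}
  [2] u=1 | in ⊥ | out [-3,3] | ==
  [3] u=2 | in [-1,4] | out [-5,2] | prev [-5,-1] | push {0}
  [4] u=3 | in [-6,-3] | out [-4,-1] | prev ⊥ | push {1}
  [5] u=4 | in [-5,2] | out [-5,4] | prev [-1,4] | push {2}
  [6] u=5 | in [-5,3] | out [-6,5] | prev [-6,-3] | push {3}
  [7] u=6 | in [-4,-1] | out [-5,-2] | prev ⊥ | push {4}
  [8] u=0 | in [-6,5] | out [-6,5] | prev [-6,3] | push {}
  [9] u=1 | in [-5,-1] | out [-5,3] | prev [-3,3] | push {0,5}
  [10] u=2 | in [-5,4] | out [-6,2] | prev [-5,2] | push {}
  [11] u=3 | in [-6,5] | out [-4,6] | prev [-4,-1] | push {1,6}
  [12] u=4 | in [-6,2] | out [-6,4] | prev [-5,4] | push {2}
  [13] u=0 | in [-6,5] | out [-6,5] | ==
  [14] u=5 | in [-6,6] | out [-6,6] | prev [-6,5] | push {0,3}
  [15] u=1 | in [-5,6] | out [-5,6] | prev [-5,3] | push {5}
  [16] u=6 | in [-4,6] | out [-5,5] | prev [-5,-2] | push {1,4}
  [17] u=2 | in [-6,4] | out [-6,2] | ==
  [18] u=0 | in [-6,6] | out [-6,6] | prev [-6,5] | push {}
  [19] u=3 | in [-6,6] | out [-4,6] | ==
  [20] u=5 | in [-6,6] | out [-6,6] | ==
  [21] u=1 | in [-5,6] | out [-5,6] | ==
  [22] u=4 | in [-6,5] | out [-6,5] | prev [-6,4] | push {2}
  [23] u=2 | in [-6,5] | out [-6,3] | prev [-6,2] | push {0,4,5}
  [24] u=0 | in [-6,6] | out [-6,6] | ==
  [25] u=4 | in [-6,5] | out [-6,5] | ==
  [26] u=5 | in [-6,6] | out [-6,6] | ==

Converged values:
  [0] [-6,6]
  [1] [-5,6]
  [2] [-6,3]
  [3] [-4,6]
  [4] [-6,5]
  [5] [-6,6]
  [6] [-5,5]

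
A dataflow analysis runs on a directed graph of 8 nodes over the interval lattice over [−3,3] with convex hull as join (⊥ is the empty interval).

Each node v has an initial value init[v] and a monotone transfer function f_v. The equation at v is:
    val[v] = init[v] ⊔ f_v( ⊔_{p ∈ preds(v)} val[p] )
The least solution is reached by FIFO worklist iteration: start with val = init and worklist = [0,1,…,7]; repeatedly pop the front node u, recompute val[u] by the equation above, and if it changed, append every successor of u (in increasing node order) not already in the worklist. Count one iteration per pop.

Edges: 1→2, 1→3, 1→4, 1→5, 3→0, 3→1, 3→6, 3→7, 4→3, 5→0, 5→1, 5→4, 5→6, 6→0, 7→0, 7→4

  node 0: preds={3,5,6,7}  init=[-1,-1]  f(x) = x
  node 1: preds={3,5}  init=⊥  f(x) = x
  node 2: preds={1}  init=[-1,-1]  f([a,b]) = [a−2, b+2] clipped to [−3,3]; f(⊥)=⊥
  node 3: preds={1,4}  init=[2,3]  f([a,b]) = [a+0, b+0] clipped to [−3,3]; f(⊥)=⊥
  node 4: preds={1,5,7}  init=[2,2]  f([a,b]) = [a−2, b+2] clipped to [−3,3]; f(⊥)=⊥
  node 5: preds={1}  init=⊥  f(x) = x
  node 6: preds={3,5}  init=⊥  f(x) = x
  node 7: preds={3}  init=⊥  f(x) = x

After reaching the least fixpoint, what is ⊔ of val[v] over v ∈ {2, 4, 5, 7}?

Iteration log — 40 steps:
  step 1. node 0  ⊔preds=[2,3]  new=[-1,3]  old=[-1,-1]  +wl: 
  step 2. node 1  ⊔preds=[2,3]  new=[2,3]  old=⊥  +wl: 
  step 3. node 2  ⊔preds=[2,3]  new=[-1,3]  old=[-1,-1]  +wl: 
  step 4. node 3  ⊔preds=[2,3]  new=[2,3]  stable
  step 5. node 4  ⊔preds=[2,3]  new=[0,3]  old=[2,2]  +wl: 3
  step 6. node 5  ⊔preds=[2,3]  new=[2,3]  old=⊥  +wl: 0,1,4
  step 7. node 6  ⊔preds=[2,3]  new=[2,3]  old=⊥  +wl: 
  step 8. node 7  ⊔preds=[2,3]  new=[2,3]  old=⊥  +wl: 
  step 9. node 3  ⊔preds=[0,3]  new=[0,3]  old=[2,3]  +wl: 6,7
  step 10. node 0  ⊔preds=[0,3]  new=[-1,3]  stable
  step 11. node 1  ⊔preds=[0,3]  new=[0,3]  old=[2,3]  +wl: 2,3,5
  step 12. node 4  ⊔preds=[0,3]  new=[-2,3]  old=[0,3]  +wl: 
  step 13. node 6  ⊔preds=[0,3]  new=[0,3]  old=[2,3]  +wl: 0
  step 14. node 7  ⊔preds=[0,3]  new=[0,3]  old=[2,3]  +wl: 4
  step 15. node 2  ⊔preds=[0,3]  new=[-2,3]  old=[-1,3]  +wl: 
  step 16. node 3  ⊔preds=[-2,3]  new=[-2,3]  old=[0,3]  +wl: 1,6,7
  step 17. node 5  ⊔preds=[0,3]  new=[0,3]  old=[2,3]  +wl: 
  step 18. node 0  ⊔preds=[-2,3]  new=[-2,3]  old=[-1,3]  +wl: 
  step 19. node 4  ⊔preds=[0,3]  new=[-2,3]  stable
  step 20. node 1  ⊔preds=[-2,3]  new=[-2,3]  old=[0,3]  +wl: 2,3,4,5
  step 21. node 6  ⊔preds=[-2,3]  new=[-2,3]  old=[0,3]  +wl: 0
  step 22. node 7  ⊔preds=[-2,3]  new=[-2,3]  old=[0,3]  +wl: 
  step 23. node 2  ⊔preds=[-2,3]  new=[-3,3]  old=[-2,3]  +wl: 
  step 24. node 3  ⊔preds=[-2,3]  new=[-2,3]  stable
  step 25. node 4  ⊔preds=[-2,3]  new=[-3,3]  old=[-2,3]  +wl: 3
  step 26. node 5  ⊔preds=[-2,3]  new=[-2,3]  old=[0,3]  +wl: 1,4,6
  step 27. node 0  ⊔preds=[-2,3]  new=[-2,3]  stable
  step 28. node 3  ⊔preds=[-3,3]  new=[-3,3]  old=[-2,3]  +wl: 0,7
  step 29. node 1  ⊔preds=[-3,3]  new=[-3,3]  old=[-2,3]  +wl: 2,3,5
  step 30. node 4  ⊔preds=[-3,3]  new=[-3,3]  stable
  step 31. node 6  ⊔preds=[-3,3]  new=[-3,3]  old=[-2,3]  +wl: 
  step 32. node 0  ⊔preds=[-3,3]  new=[-3,3]  old=[-2,3]  +wl: 
  step 33. node 7  ⊔preds=[-3,3]  new=[-3,3]  old=[-2,3]  +wl: 0,4
  step 34. node 2  ⊔preds=[-3,3]  new=[-3,3]  stable
  step 35. node 3  ⊔preds=[-3,3]  new=[-3,3]  stable
  step 36. node 5  ⊔preds=[-3,3]  new=[-3,3]  old=[-2,3]  +wl: 1,6
  step 37. node 0  ⊔preds=[-3,3]  new=[-3,3]  stable
  step 38. node 4  ⊔preds=[-3,3]  new=[-3,3]  stable
  step 39. node 1  ⊔preds=[-3,3]  new=[-3,3]  stable
  step 40. node 6  ⊔preds=[-3,3]  new=[-3,3]  stable

Least fixpoint reached:
  node 0: [-3,3]
  node 1: [-3,3]
  node 2: [-3,3]
  node 3: [-3,3]
  node 4: [-3,3]
  node 5: [-3,3]
  node 6: [-3,3]
  node 7: [-3,3]

[-3,3]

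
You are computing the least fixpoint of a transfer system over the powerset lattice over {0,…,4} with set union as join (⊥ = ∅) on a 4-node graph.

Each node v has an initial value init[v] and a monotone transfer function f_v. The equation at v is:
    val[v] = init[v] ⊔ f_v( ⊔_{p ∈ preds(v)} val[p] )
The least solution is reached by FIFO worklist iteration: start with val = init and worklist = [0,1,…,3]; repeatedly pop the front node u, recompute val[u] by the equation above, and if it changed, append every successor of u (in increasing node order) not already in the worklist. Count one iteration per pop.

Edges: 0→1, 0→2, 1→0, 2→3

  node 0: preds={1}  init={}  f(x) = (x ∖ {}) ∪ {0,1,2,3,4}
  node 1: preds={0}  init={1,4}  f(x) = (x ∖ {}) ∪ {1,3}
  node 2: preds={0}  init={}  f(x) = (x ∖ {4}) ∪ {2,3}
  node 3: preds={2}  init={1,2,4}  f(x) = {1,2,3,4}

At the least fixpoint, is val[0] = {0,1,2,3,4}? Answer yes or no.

Worklist (5 pops):
  #1 pop 0: in={1,4} → {0,1,2,3,4} (was {}); enqueue []
  #2 pop 1: in={0,1,2,3,4} → {0,1,2,3,4} (was {1,4}); enqueue [0]
  #3 pop 2: in={0,1,2,3,4} → {0,1,2,3} (was {}); enqueue []
  #4 pop 3: in={0,1,2,3} → {1,2,3,4} (was {1,2,4}); enqueue []
  #5 pop 0: in={0,1,2,3,4} → {0,1,2,3,4} (no change)

Fixpoint:
  val[0] = {0,1,2,3,4}
  val[1] = {0,1,2,3,4}
  val[2] = {0,1,2,3}
  val[3] = {1,2,3,4}

yes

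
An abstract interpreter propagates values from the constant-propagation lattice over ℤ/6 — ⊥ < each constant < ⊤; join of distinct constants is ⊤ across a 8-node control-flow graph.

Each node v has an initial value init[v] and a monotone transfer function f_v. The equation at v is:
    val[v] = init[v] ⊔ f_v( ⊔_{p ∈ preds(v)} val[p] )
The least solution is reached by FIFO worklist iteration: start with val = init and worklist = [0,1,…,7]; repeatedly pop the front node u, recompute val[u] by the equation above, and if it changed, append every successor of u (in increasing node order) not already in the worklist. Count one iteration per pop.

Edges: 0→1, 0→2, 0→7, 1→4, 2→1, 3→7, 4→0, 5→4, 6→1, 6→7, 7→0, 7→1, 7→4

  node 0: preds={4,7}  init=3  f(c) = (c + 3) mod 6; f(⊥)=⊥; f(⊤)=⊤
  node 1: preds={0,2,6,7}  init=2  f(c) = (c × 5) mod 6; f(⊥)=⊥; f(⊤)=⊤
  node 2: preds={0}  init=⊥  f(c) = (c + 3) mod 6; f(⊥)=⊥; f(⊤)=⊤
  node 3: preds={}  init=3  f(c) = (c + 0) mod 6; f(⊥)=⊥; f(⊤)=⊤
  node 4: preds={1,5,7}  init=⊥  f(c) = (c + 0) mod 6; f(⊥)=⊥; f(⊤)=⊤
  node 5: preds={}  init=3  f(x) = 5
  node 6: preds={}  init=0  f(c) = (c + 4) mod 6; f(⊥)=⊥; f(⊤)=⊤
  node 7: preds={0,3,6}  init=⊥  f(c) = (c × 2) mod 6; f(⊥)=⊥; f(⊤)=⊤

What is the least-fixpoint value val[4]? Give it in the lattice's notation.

Iteration log — 15 steps:
  step 1. node 0  ⊔preds=⊥  new=3  stable
  step 2. node 1  ⊔preds=⊤  new=⊤  old=2  +wl: 
  step 3. node 2  ⊔preds=3  new=0  old=⊥  +wl: 1
  step 4. node 3  ⊔preds=⊥  new=3  stable
  step 5. node 4  ⊔preds=⊤  new=⊤  old=⊥  +wl: 0
  step 6. node 5  ⊔preds=⊥  new=⊤  old=3  +wl: 4
  step 7. node 6  ⊔preds=⊥  new=0  stable
  step 8. node 7  ⊔preds=⊤  new=⊤  old=⊥  +wl: 
  step 9. node 1  ⊔preds=⊤  new=⊤  stable
  step 10. node 0  ⊔preds=⊤  new=⊤  old=3  +wl: 1,2,7
  step 11. node 4  ⊔preds=⊤  new=⊤  stable
  step 12. node 1  ⊔preds=⊤  new=⊤  stable
  step 13. node 2  ⊔preds=⊤  new=⊤  old=0  +wl: 1
  step 14. node 7  ⊔preds=⊤  new=⊤  stable
  step 15. node 1  ⊔preds=⊤  new=⊤  stable

Least fixpoint reached:
  node 0: ⊤
  node 1: ⊤
  node 2: ⊤
  node 3: 3
  node 4: ⊤
  node 5: ⊤
  node 6: 0
  node 7: ⊤

⊤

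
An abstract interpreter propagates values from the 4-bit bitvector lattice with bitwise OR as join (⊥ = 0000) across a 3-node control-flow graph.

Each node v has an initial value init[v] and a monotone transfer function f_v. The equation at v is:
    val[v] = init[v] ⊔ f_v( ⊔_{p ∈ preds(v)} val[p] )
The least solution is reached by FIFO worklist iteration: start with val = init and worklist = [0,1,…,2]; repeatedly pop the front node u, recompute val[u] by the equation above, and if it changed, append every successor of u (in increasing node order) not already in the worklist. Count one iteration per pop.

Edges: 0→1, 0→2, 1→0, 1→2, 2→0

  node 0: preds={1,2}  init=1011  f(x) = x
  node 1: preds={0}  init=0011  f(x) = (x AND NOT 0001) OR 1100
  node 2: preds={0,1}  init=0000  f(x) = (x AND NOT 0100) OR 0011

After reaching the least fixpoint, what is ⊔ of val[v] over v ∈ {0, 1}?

1111

Worklist (6 pops):
  #1 pop 0: in=0011 → 1011 (no change)
  #2 pop 1: in=1011 → 1111 (was 0011); enqueue [0]
  #3 pop 2: in=1111 → 1011 (was 0000); enqueue []
  #4 pop 0: in=1111 → 1111 (was 1011); enqueue [1,2]
  #5 pop 1: in=1111 → 1111 (no change)
  #6 pop 2: in=1111 → 1011 (no change)

Fixpoint:
  val[0] = 1111
  val[1] = 1111
  val[2] = 1011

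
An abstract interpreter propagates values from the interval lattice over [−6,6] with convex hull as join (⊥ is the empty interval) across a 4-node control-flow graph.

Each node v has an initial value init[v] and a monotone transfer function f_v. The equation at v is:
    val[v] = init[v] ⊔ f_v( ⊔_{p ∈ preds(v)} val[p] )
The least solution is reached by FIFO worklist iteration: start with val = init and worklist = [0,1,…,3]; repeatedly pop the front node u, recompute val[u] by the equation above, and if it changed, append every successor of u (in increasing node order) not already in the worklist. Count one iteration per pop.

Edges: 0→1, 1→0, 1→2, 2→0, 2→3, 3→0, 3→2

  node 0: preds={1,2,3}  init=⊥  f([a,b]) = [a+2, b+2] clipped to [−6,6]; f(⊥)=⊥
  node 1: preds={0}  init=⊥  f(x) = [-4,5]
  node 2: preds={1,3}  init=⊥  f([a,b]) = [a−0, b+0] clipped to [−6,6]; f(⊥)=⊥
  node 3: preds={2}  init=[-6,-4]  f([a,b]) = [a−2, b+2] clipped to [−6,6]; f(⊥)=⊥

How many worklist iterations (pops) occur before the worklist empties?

Worklist (9 pops):
  #1 pop 0: in=[-6,-4] → [-4,-2] (was ⊥); enqueue []
  #2 pop 1: in=[-4,-2] → [-4,5] (was ⊥); enqueue [0]
  #3 pop 2: in=[-6,5] → [-6,5] (was ⊥); enqueue []
  #4 pop 3: in=[-6,5] → [-6,6] (was [-6,-4]); enqueue [2]
  #5 pop 0: in=[-6,6] → [-4,6] (was [-4,-2]); enqueue [1]
  #6 pop 2: in=[-6,6] → [-6,6] (was [-6,5]); enqueue [0,3]
  #7 pop 1: in=[-4,6] → [-4,5] (no change)
  #8 pop 0: in=[-6,6] → [-4,6] (no change)
  #9 pop 3: in=[-6,6] → [-6,6] (no change)

Fixpoint:
  val[0] = [-4,6]
  val[1] = [-4,5]
  val[2] = [-6,6]
  val[3] = [-6,6]

9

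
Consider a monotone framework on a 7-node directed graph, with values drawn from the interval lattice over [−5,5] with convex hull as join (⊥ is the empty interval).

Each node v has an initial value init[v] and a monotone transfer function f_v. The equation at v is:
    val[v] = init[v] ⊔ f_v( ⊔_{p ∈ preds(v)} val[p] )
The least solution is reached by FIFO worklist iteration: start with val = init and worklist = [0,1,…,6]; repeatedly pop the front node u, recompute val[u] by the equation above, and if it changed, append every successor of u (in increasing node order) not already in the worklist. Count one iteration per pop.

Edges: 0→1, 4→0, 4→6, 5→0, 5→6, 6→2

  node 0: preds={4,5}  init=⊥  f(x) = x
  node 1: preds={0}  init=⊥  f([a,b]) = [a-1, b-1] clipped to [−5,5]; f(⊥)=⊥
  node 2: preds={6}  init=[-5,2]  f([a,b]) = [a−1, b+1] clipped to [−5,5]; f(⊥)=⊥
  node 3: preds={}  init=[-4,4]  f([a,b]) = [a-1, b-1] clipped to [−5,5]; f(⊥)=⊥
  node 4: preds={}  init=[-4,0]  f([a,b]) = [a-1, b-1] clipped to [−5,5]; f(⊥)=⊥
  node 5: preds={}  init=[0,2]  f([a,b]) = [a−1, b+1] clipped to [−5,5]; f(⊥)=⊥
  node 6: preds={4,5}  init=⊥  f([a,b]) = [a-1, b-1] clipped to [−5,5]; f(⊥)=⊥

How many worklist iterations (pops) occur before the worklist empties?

8

Trace (8 dequeues):
  [1] u=0 | in [-4,2] | out [-4,2] | prev ⊥ | push {}
  [2] u=1 | in [-4,2] | out [-5,1] | prev ⊥ | push {}
  [3] u=2 | in ⊥ | out [-5,2] | ==
  [4] u=3 | in ⊥ | out [-4,4] | ==
  [5] u=4 | in ⊥ | out [-4,0] | ==
  [6] u=5 | in ⊥ | out [0,2] | ==
  [7] u=6 | in [-4,2] | out [-5,1] | prev ⊥ | push {2}
  [8] u=2 | in [-5,1] | out [-5,2] | ==

Converged values:
  [0] [-4,2]
  [1] [-5,1]
  [2] [-5,2]
  [3] [-4,4]
  [4] [-4,0]
  [5] [0,2]
  [6] [-5,1]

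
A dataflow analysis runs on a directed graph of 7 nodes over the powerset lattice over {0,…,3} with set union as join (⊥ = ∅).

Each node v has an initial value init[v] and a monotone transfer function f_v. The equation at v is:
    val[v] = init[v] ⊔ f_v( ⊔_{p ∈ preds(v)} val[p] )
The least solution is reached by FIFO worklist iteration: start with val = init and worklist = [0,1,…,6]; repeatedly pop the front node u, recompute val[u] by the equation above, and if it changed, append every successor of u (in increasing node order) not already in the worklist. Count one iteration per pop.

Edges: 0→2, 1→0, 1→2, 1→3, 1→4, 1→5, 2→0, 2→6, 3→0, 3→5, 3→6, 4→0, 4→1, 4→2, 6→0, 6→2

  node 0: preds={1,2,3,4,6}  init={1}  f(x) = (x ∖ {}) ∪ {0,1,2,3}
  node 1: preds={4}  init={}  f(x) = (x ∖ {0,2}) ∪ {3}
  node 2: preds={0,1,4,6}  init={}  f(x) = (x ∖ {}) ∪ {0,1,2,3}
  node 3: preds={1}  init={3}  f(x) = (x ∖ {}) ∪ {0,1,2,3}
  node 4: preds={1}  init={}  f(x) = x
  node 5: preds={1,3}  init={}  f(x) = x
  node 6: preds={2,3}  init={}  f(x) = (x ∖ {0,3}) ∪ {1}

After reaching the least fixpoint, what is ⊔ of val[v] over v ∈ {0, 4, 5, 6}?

Trace (10 dequeues):
  [1] u=0 | in {3} | out {0,1,2,3} | prev {1} | push {}
  [2] u=1 | in {} | out {3} | prev {} | push {0}
  [3] u=2 | in {0,1,2,3} | out {0,1,2,3} | prev {} | push {}
  [4] u=3 | in {3} | out {0,1,2,3} | prev {3} | push {}
  [5] u=4 | in {3} | out {3} | prev {} | push {1,2}
  [6] u=5 | in {0,1,2,3} | out {0,1,2,3} | prev {} | push {}
  [7] u=6 | in {0,1,2,3} | out {1,2} | prev {} | push {}
  [8] u=0 | in {0,1,2,3} | out {0,1,2,3} | ==
  [9] u=1 | in {3} | out {3} | ==
  [10] u=2 | in {0,1,2,3} | out {0,1,2,3} | ==

Converged values:
  [0] {0,1,2,3}
  [1] {3}
  [2] {0,1,2,3}
  [3] {0,1,2,3}
  [4] {3}
  [5] {0,1,2,3}
  [6] {1,2}

{0,1,2,3}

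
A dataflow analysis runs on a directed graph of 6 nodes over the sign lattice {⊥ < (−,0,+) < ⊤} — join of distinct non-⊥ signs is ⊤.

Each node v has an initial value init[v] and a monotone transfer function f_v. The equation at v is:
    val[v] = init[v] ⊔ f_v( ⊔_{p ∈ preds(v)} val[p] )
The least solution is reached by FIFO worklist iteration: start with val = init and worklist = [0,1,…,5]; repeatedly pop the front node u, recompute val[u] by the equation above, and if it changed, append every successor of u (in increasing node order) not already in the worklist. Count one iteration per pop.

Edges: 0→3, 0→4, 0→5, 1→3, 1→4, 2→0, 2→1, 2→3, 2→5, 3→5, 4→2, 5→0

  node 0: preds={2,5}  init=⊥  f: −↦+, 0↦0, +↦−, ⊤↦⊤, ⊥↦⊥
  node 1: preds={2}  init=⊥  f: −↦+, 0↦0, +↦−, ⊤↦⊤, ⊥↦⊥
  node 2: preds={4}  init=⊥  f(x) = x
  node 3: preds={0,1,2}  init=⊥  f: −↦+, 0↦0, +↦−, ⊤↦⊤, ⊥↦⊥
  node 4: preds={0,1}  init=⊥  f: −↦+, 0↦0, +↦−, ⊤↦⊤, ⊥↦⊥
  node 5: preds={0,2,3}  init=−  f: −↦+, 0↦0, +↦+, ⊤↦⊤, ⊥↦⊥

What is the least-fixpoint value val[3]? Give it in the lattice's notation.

⊤

Trace (18 dequeues):
  [1] u=0 | in − | out + | prev ⊥ | push {}
  [2] u=1 | in ⊥ | out ⊥ | ==
  [3] u=2 | in ⊥ | out ⊥ | ==
  [4] u=3 | in + | out − | prev ⊥ | push {}
  [5] u=4 | in + | out − | prev ⊥ | push {2}
  [6] u=5 | in ⊤ | out ⊤ | prev − | push {0}
  [7] u=2 | in − | out − | prev ⊥ | push {1,3,5}
  [8] u=0 | in ⊤ | out ⊤ | prev + | push {4}
  [9] u=1 | in − | out + | prev ⊥ | push {}
  [10] u=3 | in ⊤ | out ⊤ | prev − | push {}
  [11] u=5 | in ⊤ | out ⊤ | ==
  [12] u=4 | in ⊤ | out ⊤ | prev − | push {2}
  [13] u=2 | in ⊤ | out ⊤ | prev − | push {0,1,3,5}
  [14] u=0 | in ⊤ | out ⊤ | ==
  [15] u=1 | in ⊤ | out ⊤ | prev + | push {4}
  [16] u=3 | in ⊤ | out ⊤ | ==
  [17] u=5 | in ⊤ | out ⊤ | ==
  [18] u=4 | in ⊤ | out ⊤ | ==

Converged values:
  [0] ⊤
  [1] ⊤
  [2] ⊤
  [3] ⊤
  [4] ⊤
  [5] ⊤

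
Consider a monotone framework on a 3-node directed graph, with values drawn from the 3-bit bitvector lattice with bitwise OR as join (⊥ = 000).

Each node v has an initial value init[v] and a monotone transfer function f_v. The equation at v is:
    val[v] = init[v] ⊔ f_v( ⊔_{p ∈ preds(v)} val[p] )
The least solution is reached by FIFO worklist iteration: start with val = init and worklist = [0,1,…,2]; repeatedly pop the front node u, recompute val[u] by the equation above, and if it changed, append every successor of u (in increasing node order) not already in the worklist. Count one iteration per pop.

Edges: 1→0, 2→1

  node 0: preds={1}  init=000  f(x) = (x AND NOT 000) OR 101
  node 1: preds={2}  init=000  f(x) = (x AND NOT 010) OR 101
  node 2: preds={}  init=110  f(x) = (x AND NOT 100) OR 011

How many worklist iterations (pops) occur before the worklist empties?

5

Iteration log — 5 steps:
  step 1. node 0  ⊔preds=000  new=101  old=000  +wl: 
  step 2. node 1  ⊔preds=110  new=101  old=000  +wl: 0
  step 3. node 2  ⊔preds=000  new=111  old=110  +wl: 1
  step 4. node 0  ⊔preds=101  new=101  stable
  step 5. node 1  ⊔preds=111  new=101  stable

Least fixpoint reached:
  node 0: 101
  node 1: 101
  node 2: 111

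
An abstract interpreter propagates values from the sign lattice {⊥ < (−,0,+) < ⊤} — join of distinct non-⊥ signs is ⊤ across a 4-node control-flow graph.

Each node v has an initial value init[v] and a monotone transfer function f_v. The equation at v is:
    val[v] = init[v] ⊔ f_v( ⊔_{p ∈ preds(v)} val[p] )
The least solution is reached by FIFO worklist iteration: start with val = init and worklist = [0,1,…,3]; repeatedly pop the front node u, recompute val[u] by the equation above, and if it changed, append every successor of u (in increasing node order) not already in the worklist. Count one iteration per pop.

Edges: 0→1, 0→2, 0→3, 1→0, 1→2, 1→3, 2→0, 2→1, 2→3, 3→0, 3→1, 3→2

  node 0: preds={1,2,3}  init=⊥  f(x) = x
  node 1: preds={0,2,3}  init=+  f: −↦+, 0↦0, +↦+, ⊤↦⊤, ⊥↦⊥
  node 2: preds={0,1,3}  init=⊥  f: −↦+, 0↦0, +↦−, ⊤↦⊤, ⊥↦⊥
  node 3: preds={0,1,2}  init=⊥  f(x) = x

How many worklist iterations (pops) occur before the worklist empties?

Worklist (10 pops):
  #1 pop 0: in=+ → + (was ⊥); enqueue []
  #2 pop 1: in=+ → + (no change)
  #3 pop 2: in=+ → − (was ⊥); enqueue [0,1]
  #4 pop 3: in=⊤ → ⊤ (was ⊥); enqueue [2]
  #5 pop 0: in=⊤ → ⊤ (was +); enqueue [3]
  #6 pop 1: in=⊤ → ⊤ (was +); enqueue [0]
  #7 pop 2: in=⊤ → ⊤ (was −); enqueue [1]
  #8 pop 3: in=⊤ → ⊤ (no change)
  #9 pop 0: in=⊤ → ⊤ (no change)
  #10 pop 1: in=⊤ → ⊤ (no change)

Fixpoint:
  val[0] = ⊤
  val[1] = ⊤
  val[2] = ⊤
  val[3] = ⊤

10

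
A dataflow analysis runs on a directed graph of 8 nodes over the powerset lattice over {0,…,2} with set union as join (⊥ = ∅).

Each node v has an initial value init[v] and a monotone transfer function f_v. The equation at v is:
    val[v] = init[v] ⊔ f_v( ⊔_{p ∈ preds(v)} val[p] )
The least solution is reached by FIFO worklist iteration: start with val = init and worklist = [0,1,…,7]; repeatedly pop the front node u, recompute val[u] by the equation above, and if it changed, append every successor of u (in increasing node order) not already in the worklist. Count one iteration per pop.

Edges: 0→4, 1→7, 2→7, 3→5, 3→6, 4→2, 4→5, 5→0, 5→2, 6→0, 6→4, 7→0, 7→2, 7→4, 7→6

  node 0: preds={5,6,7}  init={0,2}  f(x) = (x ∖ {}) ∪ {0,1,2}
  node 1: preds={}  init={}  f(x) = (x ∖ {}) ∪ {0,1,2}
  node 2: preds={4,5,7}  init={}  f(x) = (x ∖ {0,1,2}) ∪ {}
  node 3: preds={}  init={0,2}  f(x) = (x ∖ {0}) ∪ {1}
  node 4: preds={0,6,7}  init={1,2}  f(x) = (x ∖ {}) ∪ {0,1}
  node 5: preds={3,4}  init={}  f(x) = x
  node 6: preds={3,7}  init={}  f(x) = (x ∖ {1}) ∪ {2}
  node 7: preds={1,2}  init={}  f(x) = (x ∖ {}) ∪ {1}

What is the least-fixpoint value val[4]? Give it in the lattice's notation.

Iteration log — 12 steps:
  step 1. node 0  ⊔preds={}  new={0,1,2}  old={0,2}  +wl: 
  step 2. node 1  ⊔preds={}  new={0,1,2}  old={}  +wl: 
  step 3. node 2  ⊔preds={1,2}  new={}  stable
  step 4. node 3  ⊔preds={}  new={0,1,2}  old={0,2}  +wl: 
  step 5. node 4  ⊔preds={0,1,2}  new={0,1,2}  old={1,2}  +wl: 2
  step 6. node 5  ⊔preds={0,1,2}  new={0,1,2}  old={}  +wl: 0
  step 7. node 6  ⊔preds={0,1,2}  new={0,2}  old={}  +wl: 4
  step 8. node 7  ⊔preds={0,1,2}  new={0,1,2}  old={}  +wl: 6
  step 9. node 2  ⊔preds={0,1,2}  new={}  stable
  step 10. node 0  ⊔preds={0,1,2}  new={0,1,2}  stable
  step 11. node 4  ⊔preds={0,1,2}  new={0,1,2}  stable
  step 12. node 6  ⊔preds={0,1,2}  new={0,2}  stable

Least fixpoint reached:
  node 0: {0,1,2}
  node 1: {0,1,2}
  node 2: {}
  node 3: {0,1,2}
  node 4: {0,1,2}
  node 5: {0,1,2}
  node 6: {0,2}
  node 7: {0,1,2}

{0,1,2}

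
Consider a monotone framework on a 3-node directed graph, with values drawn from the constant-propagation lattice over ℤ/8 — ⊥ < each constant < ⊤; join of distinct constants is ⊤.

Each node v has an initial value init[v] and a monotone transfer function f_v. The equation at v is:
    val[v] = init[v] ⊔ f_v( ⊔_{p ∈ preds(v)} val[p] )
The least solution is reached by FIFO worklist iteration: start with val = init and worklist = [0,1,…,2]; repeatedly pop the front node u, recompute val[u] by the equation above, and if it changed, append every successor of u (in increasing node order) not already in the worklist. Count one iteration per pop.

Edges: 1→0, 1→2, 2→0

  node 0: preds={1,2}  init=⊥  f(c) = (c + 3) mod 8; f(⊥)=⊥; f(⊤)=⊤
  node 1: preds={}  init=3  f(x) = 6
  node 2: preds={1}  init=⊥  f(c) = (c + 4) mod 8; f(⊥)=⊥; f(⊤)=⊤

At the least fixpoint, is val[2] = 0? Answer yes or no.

Trace (4 dequeues):
  [1] u=0 | in 3 | out 6 | prev ⊥ | push {}
  [2] u=1 | in ⊥ | out ⊤ | prev 3 | push {0}
  [3] u=2 | in ⊤ | out ⊤ | prev ⊥ | push {}
  [4] u=0 | in ⊤ | out ⊤ | prev 6 | push {}

Converged values:
  [0] ⊤
  [1] ⊤
  [2] ⊤

no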